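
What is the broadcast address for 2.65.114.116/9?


Network: 2.0.0.0/9
Host bits = 23
Set all host bits to 1:
Broadcast: 2.127.255.255


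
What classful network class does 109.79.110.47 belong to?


First octet: 109
Binary: 01101101
0xxxxxxx -> Class A (1-126)
Class A, default mask 255.0.0.0 (/8)


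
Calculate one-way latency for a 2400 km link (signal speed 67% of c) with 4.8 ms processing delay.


Speed = 0.67 * 3e5 km/s = 201000 km/s
Propagation delay = 2400 / 201000 = 0.0119 s = 11.9403 ms
Processing delay = 4.8 ms
Total one-way latency = 16.7403 ms


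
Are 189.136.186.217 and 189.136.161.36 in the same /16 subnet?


Mask: 255.255.0.0
189.136.186.217 AND mask = 189.136.0.0
189.136.161.36 AND mask = 189.136.0.0
Yes, same subnet (189.136.0.0)


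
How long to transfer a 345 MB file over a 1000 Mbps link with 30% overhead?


Effective throughput = 1000 * (1 - 30/100) = 700 Mbps
File size in Mb = 345 * 8 = 2760 Mb
Time = 2760 / 700
Time = 3.9429 seconds


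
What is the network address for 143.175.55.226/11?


IP:   10001111.10101111.00110111.11100010
Mask: 11111111.11100000.00000000.00000000
AND operation:
Net:  10001111.10100000.00000000.00000000
Network: 143.160.0.0/11


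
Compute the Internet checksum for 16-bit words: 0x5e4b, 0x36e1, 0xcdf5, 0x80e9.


Sum all words (with carry folding):
+ 0x5e4b = 0x5e4b
+ 0x36e1 = 0x952c
+ 0xcdf5 = 0x6322
+ 0x80e9 = 0xe40b
One's complement: ~0xe40b
Checksum = 0x1bf4


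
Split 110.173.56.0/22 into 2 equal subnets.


New prefix = 22 + 1 = 23
Each subnet has 512 addresses
  110.173.56.0/23
  110.173.58.0/23
Subnets: 110.173.56.0/23, 110.173.58.0/23


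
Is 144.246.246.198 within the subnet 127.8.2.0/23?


Subnet network: 127.8.2.0
Test IP AND mask: 144.246.246.0
No, 144.246.246.198 is not in 127.8.2.0/23


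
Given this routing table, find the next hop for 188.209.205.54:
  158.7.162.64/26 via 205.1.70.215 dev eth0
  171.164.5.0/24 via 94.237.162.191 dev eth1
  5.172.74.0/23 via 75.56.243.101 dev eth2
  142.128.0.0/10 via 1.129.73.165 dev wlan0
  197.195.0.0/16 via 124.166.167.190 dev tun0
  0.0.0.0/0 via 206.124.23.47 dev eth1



Longest prefix match for 188.209.205.54:
  /26 158.7.162.64: no
  /24 171.164.5.0: no
  /23 5.172.74.0: no
  /10 142.128.0.0: no
  /16 197.195.0.0: no
  /0 0.0.0.0: MATCH
Selected: next-hop 206.124.23.47 via eth1 (matched /0)


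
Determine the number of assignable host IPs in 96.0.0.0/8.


Host bits = 32 - 8 = 24
Total addresses = 2^24 = 16777216
Usable = total - 2 (network and broadcast)
Usable hosts: 16777214


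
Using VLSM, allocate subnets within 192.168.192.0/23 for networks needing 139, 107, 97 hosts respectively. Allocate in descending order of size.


139 hosts -> /24 (254 usable): 192.168.192.0/24
107 hosts -> /25 (126 usable): 192.168.193.0/25
97 hosts -> /25 (126 usable): 192.168.193.128/25
Allocation: 192.168.192.0/24 (139 hosts, 254 usable); 192.168.193.0/25 (107 hosts, 126 usable); 192.168.193.128/25 (97 hosts, 126 usable)


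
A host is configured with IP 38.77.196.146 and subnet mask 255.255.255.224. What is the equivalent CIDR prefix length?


Binary: 11111111.11111111.11111111.11100000
Count leading 1s
Prefix: /27


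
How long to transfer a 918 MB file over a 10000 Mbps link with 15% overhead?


Effective throughput = 10000 * (1 - 15/100) = 8500 Mbps
File size in Mb = 918 * 8 = 7344 Mb
Time = 7344 / 8500
Time = 0.864 seconds


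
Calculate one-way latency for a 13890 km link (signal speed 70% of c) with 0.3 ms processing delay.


Speed = 0.7 * 3e5 km/s = 210000 km/s
Propagation delay = 13890 / 210000 = 0.0661 s = 66.1429 ms
Processing delay = 0.3 ms
Total one-way latency = 66.4429 ms


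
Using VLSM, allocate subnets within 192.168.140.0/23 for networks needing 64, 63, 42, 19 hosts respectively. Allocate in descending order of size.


64 hosts -> /25 (126 usable): 192.168.140.0/25
63 hosts -> /25 (126 usable): 192.168.140.128/25
42 hosts -> /26 (62 usable): 192.168.141.0/26
19 hosts -> /27 (30 usable): 192.168.141.64/27
Allocation: 192.168.140.0/25 (64 hosts, 126 usable); 192.168.140.128/25 (63 hosts, 126 usable); 192.168.141.0/26 (42 hosts, 62 usable); 192.168.141.64/27 (19 hosts, 30 usable)


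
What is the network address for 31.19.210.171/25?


IP:   00011111.00010011.11010010.10101011
Mask: 11111111.11111111.11111111.10000000
AND operation:
Net:  00011111.00010011.11010010.10000000
Network: 31.19.210.128/25


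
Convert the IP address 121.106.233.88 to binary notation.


121 = 01111001
106 = 01101010
233 = 11101001
88 = 01011000
Binary: 01111001.01101010.11101001.01011000


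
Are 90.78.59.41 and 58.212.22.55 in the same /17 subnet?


Mask: 255.255.128.0
90.78.59.41 AND mask = 90.78.0.0
58.212.22.55 AND mask = 58.212.0.0
No, different subnets (90.78.0.0 vs 58.212.0.0)


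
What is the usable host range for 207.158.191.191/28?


Network: 207.158.191.176
Broadcast: 207.158.191.191
First usable = network + 1
Last usable = broadcast - 1
Range: 207.158.191.177 to 207.158.191.190


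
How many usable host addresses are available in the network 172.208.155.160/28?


Host bits = 32 - 28 = 4
Total addresses = 2^4 = 16
Usable = total - 2 (network and broadcast)
Usable hosts: 14


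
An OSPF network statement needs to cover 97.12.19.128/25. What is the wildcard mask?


Subnet mask: 255.255.255.128
Wildcard = 255.255.255.255 - subnet mask
255 - 255 = 0
255 - 255 = 0
255 - 255 = 0
255 - 128 = 127
Wildcard: 0.0.0.127


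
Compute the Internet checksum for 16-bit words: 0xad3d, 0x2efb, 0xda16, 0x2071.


Sum all words (with carry folding):
+ 0xad3d = 0xad3d
+ 0x2efb = 0xdc38
+ 0xda16 = 0xb64f
+ 0x2071 = 0xd6c0
One's complement: ~0xd6c0
Checksum = 0x293f


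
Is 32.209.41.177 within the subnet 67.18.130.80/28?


Subnet network: 67.18.130.80
Test IP AND mask: 32.209.41.176
No, 32.209.41.177 is not in 67.18.130.80/28


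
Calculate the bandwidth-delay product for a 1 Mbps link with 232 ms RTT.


BDP = bandwidth * RTT
= 1 Mbps * 232 ms
= 1 * 1e6 * 232 / 1000 bits
= 232000 bits
= 29000 bytes
= 28.3203 KB
BDP = 232000 bits (29000 bytes)


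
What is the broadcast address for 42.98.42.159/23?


Network: 42.98.42.0/23
Host bits = 9
Set all host bits to 1:
Broadcast: 42.98.43.255


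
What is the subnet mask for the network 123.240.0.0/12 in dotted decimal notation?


/12 means 12 network bits, 20 host bits
Binary: 11111111111100000000000000000000
Mask: 255.240.0.0


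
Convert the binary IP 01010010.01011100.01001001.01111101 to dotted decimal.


01010010 = 82
01011100 = 92
01001001 = 73
01111101 = 125
IP: 82.92.73.125


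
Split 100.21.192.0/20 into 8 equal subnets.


New prefix = 20 + 3 = 23
Each subnet has 512 addresses
  100.21.192.0/23
  100.21.194.0/23
  100.21.196.0/23
  100.21.198.0/23
  100.21.200.0/23
  100.21.202.0/23
  100.21.204.0/23
  100.21.206.0/23
Subnets: 100.21.192.0/23, 100.21.194.0/23, 100.21.196.0/23, 100.21.198.0/23, 100.21.200.0/23, 100.21.202.0/23, 100.21.204.0/23, 100.21.206.0/23


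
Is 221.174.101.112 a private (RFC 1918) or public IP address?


RFC 1918 private ranges:
  10.0.0.0/8 (10.0.0.0 - 10.255.255.255)
  172.16.0.0/12 (172.16.0.0 - 172.31.255.255)
  192.168.0.0/16 (192.168.0.0 - 192.168.255.255)
Public (not in any RFC 1918 range)


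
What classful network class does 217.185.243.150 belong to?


First octet: 217
Binary: 11011001
110xxxxx -> Class C (192-223)
Class C, default mask 255.255.255.0 (/24)


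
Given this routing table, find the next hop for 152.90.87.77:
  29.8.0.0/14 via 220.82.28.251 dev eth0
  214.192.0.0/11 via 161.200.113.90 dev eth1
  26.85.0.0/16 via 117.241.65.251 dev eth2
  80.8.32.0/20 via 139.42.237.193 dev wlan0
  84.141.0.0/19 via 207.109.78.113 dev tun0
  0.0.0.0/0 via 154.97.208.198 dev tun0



Longest prefix match for 152.90.87.77:
  /14 29.8.0.0: no
  /11 214.192.0.0: no
  /16 26.85.0.0: no
  /20 80.8.32.0: no
  /19 84.141.0.0: no
  /0 0.0.0.0: MATCH
Selected: next-hop 154.97.208.198 via tun0 (matched /0)


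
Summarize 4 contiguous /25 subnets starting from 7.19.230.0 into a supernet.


Original prefix: /25
Number of subnets: 4 = 2^2
New prefix = 25 - 2 = 23
Supernet: 7.19.230.0/23


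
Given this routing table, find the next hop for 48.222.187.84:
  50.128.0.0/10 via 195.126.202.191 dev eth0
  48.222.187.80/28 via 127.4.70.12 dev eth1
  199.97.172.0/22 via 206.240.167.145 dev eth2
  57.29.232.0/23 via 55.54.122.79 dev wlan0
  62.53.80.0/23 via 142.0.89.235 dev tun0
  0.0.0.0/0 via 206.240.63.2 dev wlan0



Longest prefix match for 48.222.187.84:
  /10 50.128.0.0: no
  /28 48.222.187.80: MATCH
  /22 199.97.172.0: no
  /23 57.29.232.0: no
  /23 62.53.80.0: no
  /0 0.0.0.0: MATCH
Selected: next-hop 127.4.70.12 via eth1 (matched /28)


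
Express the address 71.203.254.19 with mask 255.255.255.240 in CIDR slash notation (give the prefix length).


Binary: 11111111.11111111.11111111.11110000
Count leading 1s
Prefix: /28


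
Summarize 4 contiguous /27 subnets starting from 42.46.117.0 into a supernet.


Original prefix: /27
Number of subnets: 4 = 2^2
New prefix = 27 - 2 = 25
Supernet: 42.46.117.0/25


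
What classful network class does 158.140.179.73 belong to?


First octet: 158
Binary: 10011110
10xxxxxx -> Class B (128-191)
Class B, default mask 255.255.0.0 (/16)


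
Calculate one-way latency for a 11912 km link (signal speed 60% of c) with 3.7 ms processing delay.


Speed = 0.6 * 3e5 km/s = 180000 km/s
Propagation delay = 11912 / 180000 = 0.0662 s = 66.1778 ms
Processing delay = 3.7 ms
Total one-way latency = 69.8778 ms


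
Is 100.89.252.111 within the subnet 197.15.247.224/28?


Subnet network: 197.15.247.224
Test IP AND mask: 100.89.252.96
No, 100.89.252.111 is not in 197.15.247.224/28


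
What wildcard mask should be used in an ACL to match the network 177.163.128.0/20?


Subnet mask: 255.255.240.0
Wildcard = 255.255.255.255 - subnet mask
255 - 255 = 0
255 - 255 = 0
255 - 240 = 15
255 - 0 = 255
Wildcard: 0.0.15.255


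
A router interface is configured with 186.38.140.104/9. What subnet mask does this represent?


/9 means 9 network bits, 23 host bits
Binary: 11111111100000000000000000000000
Mask: 255.128.0.0


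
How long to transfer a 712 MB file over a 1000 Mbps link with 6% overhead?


Effective throughput = 1000 * (1 - 6/100) = 940 Mbps
File size in Mb = 712 * 8 = 5696 Mb
Time = 5696 / 940
Time = 6.0596 seconds


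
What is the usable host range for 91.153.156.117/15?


Network: 91.152.0.0
Broadcast: 91.153.255.255
First usable = network + 1
Last usable = broadcast - 1
Range: 91.152.0.1 to 91.153.255.254


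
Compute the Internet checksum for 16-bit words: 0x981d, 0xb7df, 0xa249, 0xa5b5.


Sum all words (with carry folding):
+ 0x981d = 0x981d
+ 0xb7df = 0x4ffd
+ 0xa249 = 0xf246
+ 0xa5b5 = 0x97fc
One's complement: ~0x97fc
Checksum = 0x6803


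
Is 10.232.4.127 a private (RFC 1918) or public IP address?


RFC 1918 private ranges:
  10.0.0.0/8 (10.0.0.0 - 10.255.255.255)
  172.16.0.0/12 (172.16.0.0 - 172.31.255.255)
  192.168.0.0/16 (192.168.0.0 - 192.168.255.255)
Private (in 10.0.0.0/8)


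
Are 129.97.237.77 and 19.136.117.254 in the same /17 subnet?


Mask: 255.255.128.0
129.97.237.77 AND mask = 129.97.128.0
19.136.117.254 AND mask = 19.136.0.0
No, different subnets (129.97.128.0 vs 19.136.0.0)


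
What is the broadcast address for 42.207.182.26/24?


Network: 42.207.182.0/24
Host bits = 8
Set all host bits to 1:
Broadcast: 42.207.182.255


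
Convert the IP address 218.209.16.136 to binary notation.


218 = 11011010
209 = 11010001
16 = 00010000
136 = 10001000
Binary: 11011010.11010001.00010000.10001000


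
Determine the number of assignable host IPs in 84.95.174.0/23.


Host bits = 32 - 23 = 9
Total addresses = 2^9 = 512
Usable = total - 2 (network and broadcast)
Usable hosts: 510


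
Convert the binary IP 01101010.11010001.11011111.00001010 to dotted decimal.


01101010 = 106
11010001 = 209
11011111 = 223
00001010 = 10
IP: 106.209.223.10


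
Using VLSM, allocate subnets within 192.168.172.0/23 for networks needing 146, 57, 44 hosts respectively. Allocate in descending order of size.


146 hosts -> /24 (254 usable): 192.168.172.0/24
57 hosts -> /26 (62 usable): 192.168.173.0/26
44 hosts -> /26 (62 usable): 192.168.173.64/26
Allocation: 192.168.172.0/24 (146 hosts, 254 usable); 192.168.173.0/26 (57 hosts, 62 usable); 192.168.173.64/26 (44 hosts, 62 usable)


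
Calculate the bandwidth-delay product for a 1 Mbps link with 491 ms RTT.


BDP = bandwidth * RTT
= 1 Mbps * 491 ms
= 1 * 1e6 * 491 / 1000 bits
= 491000 bits
= 61375 bytes
= 59.9365 KB
BDP = 491000 bits (61375 bytes)


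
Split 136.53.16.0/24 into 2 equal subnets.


New prefix = 24 + 1 = 25
Each subnet has 128 addresses
  136.53.16.0/25
  136.53.16.128/25
Subnets: 136.53.16.0/25, 136.53.16.128/25


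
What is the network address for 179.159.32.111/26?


IP:   10110011.10011111.00100000.01101111
Mask: 11111111.11111111.11111111.11000000
AND operation:
Net:  10110011.10011111.00100000.01000000
Network: 179.159.32.64/26


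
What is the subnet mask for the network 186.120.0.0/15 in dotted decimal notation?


/15 means 15 network bits, 17 host bits
Binary: 11111111111111100000000000000000
Mask: 255.254.0.0


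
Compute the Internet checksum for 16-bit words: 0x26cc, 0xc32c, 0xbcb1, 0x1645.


Sum all words (with carry folding):
+ 0x26cc = 0x26cc
+ 0xc32c = 0xe9f8
+ 0xbcb1 = 0xa6aa
+ 0x1645 = 0xbcef
One's complement: ~0xbcef
Checksum = 0x4310


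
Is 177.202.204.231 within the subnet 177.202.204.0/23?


Subnet network: 177.202.204.0
Test IP AND mask: 177.202.204.0
Yes, 177.202.204.231 is in 177.202.204.0/23


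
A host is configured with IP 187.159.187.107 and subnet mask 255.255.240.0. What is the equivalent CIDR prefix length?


Binary: 11111111.11111111.11110000.00000000
Count leading 1s
Prefix: /20


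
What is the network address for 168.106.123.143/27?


IP:   10101000.01101010.01111011.10001111
Mask: 11111111.11111111.11111111.11100000
AND operation:
Net:  10101000.01101010.01111011.10000000
Network: 168.106.123.128/27


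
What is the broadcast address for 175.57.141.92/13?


Network: 175.56.0.0/13
Host bits = 19
Set all host bits to 1:
Broadcast: 175.63.255.255


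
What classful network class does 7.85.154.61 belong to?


First octet: 7
Binary: 00000111
0xxxxxxx -> Class A (1-126)
Class A, default mask 255.0.0.0 (/8)


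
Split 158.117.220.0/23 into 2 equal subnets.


New prefix = 23 + 1 = 24
Each subnet has 256 addresses
  158.117.220.0/24
  158.117.221.0/24
Subnets: 158.117.220.0/24, 158.117.221.0/24


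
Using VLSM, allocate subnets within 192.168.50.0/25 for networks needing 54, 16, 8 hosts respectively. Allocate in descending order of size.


54 hosts -> /26 (62 usable): 192.168.50.0/26
16 hosts -> /27 (30 usable): 192.168.50.64/27
8 hosts -> /28 (14 usable): 192.168.50.96/28
Allocation: 192.168.50.0/26 (54 hosts, 62 usable); 192.168.50.64/27 (16 hosts, 30 usable); 192.168.50.96/28 (8 hosts, 14 usable)


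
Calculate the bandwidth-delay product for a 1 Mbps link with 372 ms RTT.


BDP = bandwidth * RTT
= 1 Mbps * 372 ms
= 1 * 1e6 * 372 / 1000 bits
= 372000 bits
= 46500 bytes
= 45.4102 KB
BDP = 372000 bits (46500 bytes)


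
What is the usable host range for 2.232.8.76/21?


Network: 2.232.8.0
Broadcast: 2.232.15.255
First usable = network + 1
Last usable = broadcast - 1
Range: 2.232.8.1 to 2.232.15.254


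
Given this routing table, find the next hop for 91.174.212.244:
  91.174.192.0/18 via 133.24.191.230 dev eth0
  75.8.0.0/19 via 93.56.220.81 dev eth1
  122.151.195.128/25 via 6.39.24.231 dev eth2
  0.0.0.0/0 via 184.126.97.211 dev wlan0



Longest prefix match for 91.174.212.244:
  /18 91.174.192.0: MATCH
  /19 75.8.0.0: no
  /25 122.151.195.128: no
  /0 0.0.0.0: MATCH
Selected: next-hop 133.24.191.230 via eth0 (matched /18)


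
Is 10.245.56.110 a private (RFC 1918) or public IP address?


RFC 1918 private ranges:
  10.0.0.0/8 (10.0.0.0 - 10.255.255.255)
  172.16.0.0/12 (172.16.0.0 - 172.31.255.255)
  192.168.0.0/16 (192.168.0.0 - 192.168.255.255)
Private (in 10.0.0.0/8)


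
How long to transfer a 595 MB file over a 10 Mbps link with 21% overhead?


Effective throughput = 10 * (1 - 21/100) = 7.9 Mbps
File size in Mb = 595 * 8 = 4760 Mb
Time = 4760 / 7.9
Time = 602.5316 seconds


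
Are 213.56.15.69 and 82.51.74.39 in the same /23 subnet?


Mask: 255.255.254.0
213.56.15.69 AND mask = 213.56.14.0
82.51.74.39 AND mask = 82.51.74.0
No, different subnets (213.56.14.0 vs 82.51.74.0)


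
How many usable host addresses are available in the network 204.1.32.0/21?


Host bits = 32 - 21 = 11
Total addresses = 2^11 = 2048
Usable = total - 2 (network and broadcast)
Usable hosts: 2046


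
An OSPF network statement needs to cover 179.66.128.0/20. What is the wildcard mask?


Subnet mask: 255.255.240.0
Wildcard = 255.255.255.255 - subnet mask
255 - 255 = 0
255 - 255 = 0
255 - 240 = 15
255 - 0 = 255
Wildcard: 0.0.15.255


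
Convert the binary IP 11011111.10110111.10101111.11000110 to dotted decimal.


11011111 = 223
10110111 = 183
10101111 = 175
11000110 = 198
IP: 223.183.175.198


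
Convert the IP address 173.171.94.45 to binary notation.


173 = 10101101
171 = 10101011
94 = 01011110
45 = 00101101
Binary: 10101101.10101011.01011110.00101101


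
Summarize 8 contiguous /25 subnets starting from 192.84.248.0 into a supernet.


Original prefix: /25
Number of subnets: 8 = 2^3
New prefix = 25 - 3 = 22
Supernet: 192.84.248.0/22


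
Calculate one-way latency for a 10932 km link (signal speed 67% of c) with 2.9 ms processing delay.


Speed = 0.67 * 3e5 km/s = 201000 km/s
Propagation delay = 10932 / 201000 = 0.0544 s = 54.3881 ms
Processing delay = 2.9 ms
Total one-way latency = 57.2881 ms


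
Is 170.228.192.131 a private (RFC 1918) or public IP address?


RFC 1918 private ranges:
  10.0.0.0/8 (10.0.0.0 - 10.255.255.255)
  172.16.0.0/12 (172.16.0.0 - 172.31.255.255)
  192.168.0.0/16 (192.168.0.0 - 192.168.255.255)
Public (not in any RFC 1918 range)


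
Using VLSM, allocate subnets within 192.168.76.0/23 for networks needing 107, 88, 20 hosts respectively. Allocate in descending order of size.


107 hosts -> /25 (126 usable): 192.168.76.0/25
88 hosts -> /25 (126 usable): 192.168.76.128/25
20 hosts -> /27 (30 usable): 192.168.77.0/27
Allocation: 192.168.76.0/25 (107 hosts, 126 usable); 192.168.76.128/25 (88 hosts, 126 usable); 192.168.77.0/27 (20 hosts, 30 usable)


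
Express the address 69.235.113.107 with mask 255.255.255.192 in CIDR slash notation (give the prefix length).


Binary: 11111111.11111111.11111111.11000000
Count leading 1s
Prefix: /26


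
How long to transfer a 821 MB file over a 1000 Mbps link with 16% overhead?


Effective throughput = 1000 * (1 - 16/100) = 840 Mbps
File size in Mb = 821 * 8 = 6568 Mb
Time = 6568 / 840
Time = 7.819 seconds


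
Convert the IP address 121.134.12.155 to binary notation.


121 = 01111001
134 = 10000110
12 = 00001100
155 = 10011011
Binary: 01111001.10000110.00001100.10011011


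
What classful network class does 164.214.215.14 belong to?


First octet: 164
Binary: 10100100
10xxxxxx -> Class B (128-191)
Class B, default mask 255.255.0.0 (/16)


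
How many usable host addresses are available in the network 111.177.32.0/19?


Host bits = 32 - 19 = 13
Total addresses = 2^13 = 8192
Usable = total - 2 (network and broadcast)
Usable hosts: 8190


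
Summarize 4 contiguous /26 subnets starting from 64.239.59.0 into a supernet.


Original prefix: /26
Number of subnets: 4 = 2^2
New prefix = 26 - 2 = 24
Supernet: 64.239.59.0/24


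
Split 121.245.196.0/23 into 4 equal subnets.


New prefix = 23 + 2 = 25
Each subnet has 128 addresses
  121.245.196.0/25
  121.245.196.128/25
  121.245.197.0/25
  121.245.197.128/25
Subnets: 121.245.196.0/25, 121.245.196.128/25, 121.245.197.0/25, 121.245.197.128/25


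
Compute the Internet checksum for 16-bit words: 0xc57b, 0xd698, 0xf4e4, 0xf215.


Sum all words (with carry folding):
+ 0xc57b = 0xc57b
+ 0xd698 = 0x9c14
+ 0xf4e4 = 0x90f9
+ 0xf215 = 0x830f
One's complement: ~0x830f
Checksum = 0x7cf0


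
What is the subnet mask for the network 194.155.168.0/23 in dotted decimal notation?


/23 means 23 network bits, 9 host bits
Binary: 11111111111111111111111000000000
Mask: 255.255.254.0


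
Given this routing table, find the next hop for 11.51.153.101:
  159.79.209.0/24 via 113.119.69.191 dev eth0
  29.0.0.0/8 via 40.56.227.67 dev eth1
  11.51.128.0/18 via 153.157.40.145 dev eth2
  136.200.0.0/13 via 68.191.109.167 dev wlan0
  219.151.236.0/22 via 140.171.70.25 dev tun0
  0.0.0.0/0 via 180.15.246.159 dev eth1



Longest prefix match for 11.51.153.101:
  /24 159.79.209.0: no
  /8 29.0.0.0: no
  /18 11.51.128.0: MATCH
  /13 136.200.0.0: no
  /22 219.151.236.0: no
  /0 0.0.0.0: MATCH
Selected: next-hop 153.157.40.145 via eth2 (matched /18)


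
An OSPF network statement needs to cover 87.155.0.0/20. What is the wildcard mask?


Subnet mask: 255.255.240.0
Wildcard = 255.255.255.255 - subnet mask
255 - 255 = 0
255 - 255 = 0
255 - 240 = 15
255 - 0 = 255
Wildcard: 0.0.15.255


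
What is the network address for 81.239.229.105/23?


IP:   01010001.11101111.11100101.01101001
Mask: 11111111.11111111.11111110.00000000
AND operation:
Net:  01010001.11101111.11100100.00000000
Network: 81.239.228.0/23


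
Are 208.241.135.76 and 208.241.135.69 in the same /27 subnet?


Mask: 255.255.255.224
208.241.135.76 AND mask = 208.241.135.64
208.241.135.69 AND mask = 208.241.135.64
Yes, same subnet (208.241.135.64)


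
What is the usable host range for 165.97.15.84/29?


Network: 165.97.15.80
Broadcast: 165.97.15.87
First usable = network + 1
Last usable = broadcast - 1
Range: 165.97.15.81 to 165.97.15.86


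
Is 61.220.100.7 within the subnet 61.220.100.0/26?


Subnet network: 61.220.100.0
Test IP AND mask: 61.220.100.0
Yes, 61.220.100.7 is in 61.220.100.0/26


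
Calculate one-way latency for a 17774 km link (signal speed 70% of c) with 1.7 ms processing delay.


Speed = 0.7 * 3e5 km/s = 210000 km/s
Propagation delay = 17774 / 210000 = 0.0846 s = 84.6381 ms
Processing delay = 1.7 ms
Total one-way latency = 86.3381 ms


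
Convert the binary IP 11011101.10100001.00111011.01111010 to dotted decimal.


11011101 = 221
10100001 = 161
00111011 = 59
01111010 = 122
IP: 221.161.59.122


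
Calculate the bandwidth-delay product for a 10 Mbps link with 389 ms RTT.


BDP = bandwidth * RTT
= 10 Mbps * 389 ms
= 10 * 1e6 * 389 / 1000 bits
= 3890000 bits
= 486250 bytes
= 474.8535 KB
BDP = 3890000 bits (486250 bytes)


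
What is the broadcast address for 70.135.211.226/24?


Network: 70.135.211.0/24
Host bits = 8
Set all host bits to 1:
Broadcast: 70.135.211.255


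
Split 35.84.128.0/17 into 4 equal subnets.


New prefix = 17 + 2 = 19
Each subnet has 8192 addresses
  35.84.128.0/19
  35.84.160.0/19
  35.84.192.0/19
  35.84.224.0/19
Subnets: 35.84.128.0/19, 35.84.160.0/19, 35.84.192.0/19, 35.84.224.0/19


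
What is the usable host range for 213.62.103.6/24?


Network: 213.62.103.0
Broadcast: 213.62.103.255
First usable = network + 1
Last usable = broadcast - 1
Range: 213.62.103.1 to 213.62.103.254


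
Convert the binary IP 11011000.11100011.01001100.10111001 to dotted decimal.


11011000 = 216
11100011 = 227
01001100 = 76
10111001 = 185
IP: 216.227.76.185


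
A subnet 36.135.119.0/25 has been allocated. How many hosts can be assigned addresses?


Host bits = 32 - 25 = 7
Total addresses = 2^7 = 128
Usable = total - 2 (network and broadcast)
Usable hosts: 126


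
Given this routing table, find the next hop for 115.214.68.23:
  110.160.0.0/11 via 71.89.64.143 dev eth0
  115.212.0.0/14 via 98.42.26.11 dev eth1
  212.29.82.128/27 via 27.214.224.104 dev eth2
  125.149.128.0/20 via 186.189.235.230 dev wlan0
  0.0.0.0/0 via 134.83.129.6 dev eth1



Longest prefix match for 115.214.68.23:
  /11 110.160.0.0: no
  /14 115.212.0.0: MATCH
  /27 212.29.82.128: no
  /20 125.149.128.0: no
  /0 0.0.0.0: MATCH
Selected: next-hop 98.42.26.11 via eth1 (matched /14)


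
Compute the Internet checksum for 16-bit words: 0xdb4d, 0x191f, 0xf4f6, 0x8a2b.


Sum all words (with carry folding):
+ 0xdb4d = 0xdb4d
+ 0x191f = 0xf46c
+ 0xf4f6 = 0xe963
+ 0x8a2b = 0x738f
One's complement: ~0x738f
Checksum = 0x8c70


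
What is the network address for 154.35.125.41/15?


IP:   10011010.00100011.01111101.00101001
Mask: 11111111.11111110.00000000.00000000
AND operation:
Net:  10011010.00100010.00000000.00000000
Network: 154.34.0.0/15


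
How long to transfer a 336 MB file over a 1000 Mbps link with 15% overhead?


Effective throughput = 1000 * (1 - 15/100) = 850 Mbps
File size in Mb = 336 * 8 = 2688 Mb
Time = 2688 / 850
Time = 3.1624 seconds


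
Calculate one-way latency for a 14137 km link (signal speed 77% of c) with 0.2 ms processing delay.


Speed = 0.77 * 3e5 km/s = 231000 km/s
Propagation delay = 14137 / 231000 = 0.0612 s = 61.1991 ms
Processing delay = 0.2 ms
Total one-way latency = 61.3991 ms


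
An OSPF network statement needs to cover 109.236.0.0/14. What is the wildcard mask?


Subnet mask: 255.252.0.0
Wildcard = 255.255.255.255 - subnet mask
255 - 255 = 0
255 - 252 = 3
255 - 0 = 255
255 - 0 = 255
Wildcard: 0.3.255.255


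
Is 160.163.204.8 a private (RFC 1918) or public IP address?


RFC 1918 private ranges:
  10.0.0.0/8 (10.0.0.0 - 10.255.255.255)
  172.16.0.0/12 (172.16.0.0 - 172.31.255.255)
  192.168.0.0/16 (192.168.0.0 - 192.168.255.255)
Public (not in any RFC 1918 range)


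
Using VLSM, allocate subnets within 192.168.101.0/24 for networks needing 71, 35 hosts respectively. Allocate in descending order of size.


71 hosts -> /25 (126 usable): 192.168.101.0/25
35 hosts -> /26 (62 usable): 192.168.101.128/26
Allocation: 192.168.101.0/25 (71 hosts, 126 usable); 192.168.101.128/26 (35 hosts, 62 usable)


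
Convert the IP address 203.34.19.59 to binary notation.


203 = 11001011
34 = 00100010
19 = 00010011
59 = 00111011
Binary: 11001011.00100010.00010011.00111011


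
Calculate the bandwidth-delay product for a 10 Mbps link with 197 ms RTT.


BDP = bandwidth * RTT
= 10 Mbps * 197 ms
= 10 * 1e6 * 197 / 1000 bits
= 1970000 bits
= 246250 bytes
= 240.4785 KB
BDP = 1970000 bits (246250 bytes)


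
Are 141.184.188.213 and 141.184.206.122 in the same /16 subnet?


Mask: 255.255.0.0
141.184.188.213 AND mask = 141.184.0.0
141.184.206.122 AND mask = 141.184.0.0
Yes, same subnet (141.184.0.0)


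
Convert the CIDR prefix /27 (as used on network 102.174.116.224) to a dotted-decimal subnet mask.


/27 means 27 network bits, 5 host bits
Binary: 11111111111111111111111111100000
Mask: 255.255.255.224


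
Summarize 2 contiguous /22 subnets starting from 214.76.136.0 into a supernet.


Original prefix: /22
Number of subnets: 2 = 2^1
New prefix = 22 - 1 = 21
Supernet: 214.76.136.0/21


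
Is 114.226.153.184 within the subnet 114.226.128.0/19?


Subnet network: 114.226.128.0
Test IP AND mask: 114.226.128.0
Yes, 114.226.153.184 is in 114.226.128.0/19


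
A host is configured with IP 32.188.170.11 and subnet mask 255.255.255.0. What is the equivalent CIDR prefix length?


Binary: 11111111.11111111.11111111.00000000
Count leading 1s
Prefix: /24


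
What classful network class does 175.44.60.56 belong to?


First octet: 175
Binary: 10101111
10xxxxxx -> Class B (128-191)
Class B, default mask 255.255.0.0 (/16)


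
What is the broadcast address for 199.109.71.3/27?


Network: 199.109.71.0/27
Host bits = 5
Set all host bits to 1:
Broadcast: 199.109.71.31


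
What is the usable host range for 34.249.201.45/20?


Network: 34.249.192.0
Broadcast: 34.249.207.255
First usable = network + 1
Last usable = broadcast - 1
Range: 34.249.192.1 to 34.249.207.254


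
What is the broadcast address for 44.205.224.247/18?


Network: 44.205.192.0/18
Host bits = 14
Set all host bits to 1:
Broadcast: 44.205.255.255


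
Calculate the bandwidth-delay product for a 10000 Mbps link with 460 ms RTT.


BDP = bandwidth * RTT
= 10000 Mbps * 460 ms
= 10000 * 1e6 * 460 / 1000 bits
= 4600000000 bits
= 575000000 bytes
= 561523.4375 KB
BDP = 4600000000 bits (575000000 bytes)


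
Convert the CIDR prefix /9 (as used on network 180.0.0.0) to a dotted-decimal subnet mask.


/9 means 9 network bits, 23 host bits
Binary: 11111111100000000000000000000000
Mask: 255.128.0.0


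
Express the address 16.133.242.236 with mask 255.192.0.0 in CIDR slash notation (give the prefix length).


Binary: 11111111.11000000.00000000.00000000
Count leading 1s
Prefix: /10


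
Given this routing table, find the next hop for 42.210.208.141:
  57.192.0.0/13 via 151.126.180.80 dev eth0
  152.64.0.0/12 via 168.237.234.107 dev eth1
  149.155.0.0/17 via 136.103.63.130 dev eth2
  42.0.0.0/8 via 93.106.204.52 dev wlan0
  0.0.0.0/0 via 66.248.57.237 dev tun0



Longest prefix match for 42.210.208.141:
  /13 57.192.0.0: no
  /12 152.64.0.0: no
  /17 149.155.0.0: no
  /8 42.0.0.0: MATCH
  /0 0.0.0.0: MATCH
Selected: next-hop 93.106.204.52 via wlan0 (matched /8)


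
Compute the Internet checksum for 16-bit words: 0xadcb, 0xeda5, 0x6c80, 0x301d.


Sum all words (with carry folding):
+ 0xadcb = 0xadcb
+ 0xeda5 = 0x9b71
+ 0x6c80 = 0x07f2
+ 0x301d = 0x380f
One's complement: ~0x380f
Checksum = 0xc7f0


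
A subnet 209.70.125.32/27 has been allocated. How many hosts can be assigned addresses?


Host bits = 32 - 27 = 5
Total addresses = 2^5 = 32
Usable = total - 2 (network and broadcast)
Usable hosts: 30


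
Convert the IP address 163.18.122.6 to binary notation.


163 = 10100011
18 = 00010010
122 = 01111010
6 = 00000110
Binary: 10100011.00010010.01111010.00000110


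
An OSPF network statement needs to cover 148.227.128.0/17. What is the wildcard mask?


Subnet mask: 255.255.128.0
Wildcard = 255.255.255.255 - subnet mask
255 - 255 = 0
255 - 255 = 0
255 - 128 = 127
255 - 0 = 255
Wildcard: 0.0.127.255


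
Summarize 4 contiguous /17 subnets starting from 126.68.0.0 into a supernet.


Original prefix: /17
Number of subnets: 4 = 2^2
New prefix = 17 - 2 = 15
Supernet: 126.68.0.0/15


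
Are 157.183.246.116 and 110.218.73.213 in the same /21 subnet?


Mask: 255.255.248.0
157.183.246.116 AND mask = 157.183.240.0
110.218.73.213 AND mask = 110.218.72.0
No, different subnets (157.183.240.0 vs 110.218.72.0)


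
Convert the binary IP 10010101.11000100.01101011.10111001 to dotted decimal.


10010101 = 149
11000100 = 196
01101011 = 107
10111001 = 185
IP: 149.196.107.185


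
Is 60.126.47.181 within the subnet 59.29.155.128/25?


Subnet network: 59.29.155.128
Test IP AND mask: 60.126.47.128
No, 60.126.47.181 is not in 59.29.155.128/25


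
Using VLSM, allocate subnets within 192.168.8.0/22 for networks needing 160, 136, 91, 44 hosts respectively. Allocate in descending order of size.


160 hosts -> /24 (254 usable): 192.168.8.0/24
136 hosts -> /24 (254 usable): 192.168.9.0/24
91 hosts -> /25 (126 usable): 192.168.10.0/25
44 hosts -> /26 (62 usable): 192.168.10.128/26
Allocation: 192.168.8.0/24 (160 hosts, 254 usable); 192.168.9.0/24 (136 hosts, 254 usable); 192.168.10.0/25 (91 hosts, 126 usable); 192.168.10.128/26 (44 hosts, 62 usable)


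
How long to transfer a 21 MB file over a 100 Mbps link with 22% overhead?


Effective throughput = 100 * (1 - 22/100) = 78 Mbps
File size in Mb = 21 * 8 = 168 Mb
Time = 168 / 78
Time = 2.1538 seconds


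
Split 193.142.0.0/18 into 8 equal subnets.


New prefix = 18 + 3 = 21
Each subnet has 2048 addresses
  193.142.0.0/21
  193.142.8.0/21
  193.142.16.0/21
  193.142.24.0/21
  193.142.32.0/21
  193.142.40.0/21
  193.142.48.0/21
  193.142.56.0/21
Subnets: 193.142.0.0/21, 193.142.8.0/21, 193.142.16.0/21, 193.142.24.0/21, 193.142.32.0/21, 193.142.40.0/21, 193.142.48.0/21, 193.142.56.0/21


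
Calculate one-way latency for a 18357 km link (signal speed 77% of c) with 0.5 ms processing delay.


Speed = 0.77 * 3e5 km/s = 231000 km/s
Propagation delay = 18357 / 231000 = 0.0795 s = 79.4675 ms
Processing delay = 0.5 ms
Total one-way latency = 79.9675 ms


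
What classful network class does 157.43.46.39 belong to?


First octet: 157
Binary: 10011101
10xxxxxx -> Class B (128-191)
Class B, default mask 255.255.0.0 (/16)


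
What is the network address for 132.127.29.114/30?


IP:   10000100.01111111.00011101.01110010
Mask: 11111111.11111111.11111111.11111100
AND operation:
Net:  10000100.01111111.00011101.01110000
Network: 132.127.29.112/30


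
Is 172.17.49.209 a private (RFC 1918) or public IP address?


RFC 1918 private ranges:
  10.0.0.0/8 (10.0.0.0 - 10.255.255.255)
  172.16.0.0/12 (172.16.0.0 - 172.31.255.255)
  192.168.0.0/16 (192.168.0.0 - 192.168.255.255)
Private (in 172.16.0.0/12)


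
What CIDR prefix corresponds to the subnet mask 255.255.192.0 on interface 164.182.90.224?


Binary: 11111111.11111111.11000000.00000000
Count leading 1s
Prefix: /18


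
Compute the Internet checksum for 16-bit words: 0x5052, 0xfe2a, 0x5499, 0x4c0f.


Sum all words (with carry folding):
+ 0x5052 = 0x5052
+ 0xfe2a = 0x4e7d
+ 0x5499 = 0xa316
+ 0x4c0f = 0xef25
One's complement: ~0xef25
Checksum = 0x10da


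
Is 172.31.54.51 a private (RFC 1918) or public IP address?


RFC 1918 private ranges:
  10.0.0.0/8 (10.0.0.0 - 10.255.255.255)
  172.16.0.0/12 (172.16.0.0 - 172.31.255.255)
  192.168.0.0/16 (192.168.0.0 - 192.168.255.255)
Private (in 172.16.0.0/12)


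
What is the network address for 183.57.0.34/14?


IP:   10110111.00111001.00000000.00100010
Mask: 11111111.11111100.00000000.00000000
AND operation:
Net:  10110111.00111000.00000000.00000000
Network: 183.56.0.0/14


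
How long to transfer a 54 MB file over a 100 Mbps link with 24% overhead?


Effective throughput = 100 * (1 - 24/100) = 76 Mbps
File size in Mb = 54 * 8 = 432 Mb
Time = 432 / 76
Time = 5.6842 seconds


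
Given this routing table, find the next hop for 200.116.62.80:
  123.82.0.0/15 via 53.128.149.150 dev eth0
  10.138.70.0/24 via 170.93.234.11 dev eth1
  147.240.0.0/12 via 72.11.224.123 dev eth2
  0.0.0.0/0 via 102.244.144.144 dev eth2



Longest prefix match for 200.116.62.80:
  /15 123.82.0.0: no
  /24 10.138.70.0: no
  /12 147.240.0.0: no
  /0 0.0.0.0: MATCH
Selected: next-hop 102.244.144.144 via eth2 (matched /0)


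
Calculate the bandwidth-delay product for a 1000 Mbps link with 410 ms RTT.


BDP = bandwidth * RTT
= 1000 Mbps * 410 ms
= 1000 * 1e6 * 410 / 1000 bits
= 410000000 bits
= 51250000 bytes
= 50048.8281 KB
BDP = 410000000 bits (51250000 bytes)


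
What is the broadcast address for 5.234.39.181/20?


Network: 5.234.32.0/20
Host bits = 12
Set all host bits to 1:
Broadcast: 5.234.47.255


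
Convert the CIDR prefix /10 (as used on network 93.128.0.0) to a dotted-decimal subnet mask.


/10 means 10 network bits, 22 host bits
Binary: 11111111110000000000000000000000
Mask: 255.192.0.0


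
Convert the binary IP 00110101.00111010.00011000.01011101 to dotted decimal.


00110101 = 53
00111010 = 58
00011000 = 24
01011101 = 93
IP: 53.58.24.93


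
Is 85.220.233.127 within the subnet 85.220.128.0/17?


Subnet network: 85.220.128.0
Test IP AND mask: 85.220.128.0
Yes, 85.220.233.127 is in 85.220.128.0/17


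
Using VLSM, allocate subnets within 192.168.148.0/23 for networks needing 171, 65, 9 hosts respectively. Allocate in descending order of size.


171 hosts -> /24 (254 usable): 192.168.148.0/24
65 hosts -> /25 (126 usable): 192.168.149.0/25
9 hosts -> /28 (14 usable): 192.168.149.128/28
Allocation: 192.168.148.0/24 (171 hosts, 254 usable); 192.168.149.0/25 (65 hosts, 126 usable); 192.168.149.128/28 (9 hosts, 14 usable)


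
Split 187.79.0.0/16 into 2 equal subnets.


New prefix = 16 + 1 = 17
Each subnet has 32768 addresses
  187.79.0.0/17
  187.79.128.0/17
Subnets: 187.79.0.0/17, 187.79.128.0/17


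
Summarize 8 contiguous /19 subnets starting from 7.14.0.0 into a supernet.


Original prefix: /19
Number of subnets: 8 = 2^3
New prefix = 19 - 3 = 16
Supernet: 7.14.0.0/16


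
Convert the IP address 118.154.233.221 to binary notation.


118 = 01110110
154 = 10011010
233 = 11101001
221 = 11011101
Binary: 01110110.10011010.11101001.11011101


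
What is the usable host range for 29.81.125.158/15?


Network: 29.80.0.0
Broadcast: 29.81.255.255
First usable = network + 1
Last usable = broadcast - 1
Range: 29.80.0.1 to 29.81.255.254


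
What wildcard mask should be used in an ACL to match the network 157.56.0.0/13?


Subnet mask: 255.248.0.0
Wildcard = 255.255.255.255 - subnet mask
255 - 255 = 0
255 - 248 = 7
255 - 0 = 255
255 - 0 = 255
Wildcard: 0.7.255.255


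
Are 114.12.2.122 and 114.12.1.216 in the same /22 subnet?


Mask: 255.255.252.0
114.12.2.122 AND mask = 114.12.0.0
114.12.1.216 AND mask = 114.12.0.0
Yes, same subnet (114.12.0.0)


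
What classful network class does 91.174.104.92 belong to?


First octet: 91
Binary: 01011011
0xxxxxxx -> Class A (1-126)
Class A, default mask 255.0.0.0 (/8)


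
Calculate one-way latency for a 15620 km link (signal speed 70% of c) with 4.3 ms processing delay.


Speed = 0.7 * 3e5 km/s = 210000 km/s
Propagation delay = 15620 / 210000 = 0.0744 s = 74.381 ms
Processing delay = 4.3 ms
Total one-way latency = 78.681 ms


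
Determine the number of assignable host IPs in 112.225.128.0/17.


Host bits = 32 - 17 = 15
Total addresses = 2^15 = 32768
Usable = total - 2 (network and broadcast)
Usable hosts: 32766


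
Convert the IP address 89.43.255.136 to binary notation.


89 = 01011001
43 = 00101011
255 = 11111111
136 = 10001000
Binary: 01011001.00101011.11111111.10001000


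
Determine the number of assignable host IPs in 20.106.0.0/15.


Host bits = 32 - 15 = 17
Total addresses = 2^17 = 131072
Usable = total - 2 (network and broadcast)
Usable hosts: 131070


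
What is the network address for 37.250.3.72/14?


IP:   00100101.11111010.00000011.01001000
Mask: 11111111.11111100.00000000.00000000
AND operation:
Net:  00100101.11111000.00000000.00000000
Network: 37.248.0.0/14


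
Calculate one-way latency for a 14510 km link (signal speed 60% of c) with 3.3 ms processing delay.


Speed = 0.6 * 3e5 km/s = 180000 km/s
Propagation delay = 14510 / 180000 = 0.0806 s = 80.6111 ms
Processing delay = 3.3 ms
Total one-way latency = 83.9111 ms


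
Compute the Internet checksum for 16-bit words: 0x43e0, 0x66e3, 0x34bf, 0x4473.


Sum all words (with carry folding):
+ 0x43e0 = 0x43e0
+ 0x66e3 = 0xaac3
+ 0x34bf = 0xdf82
+ 0x4473 = 0x23f6
One's complement: ~0x23f6
Checksum = 0xdc09


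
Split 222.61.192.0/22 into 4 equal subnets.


New prefix = 22 + 2 = 24
Each subnet has 256 addresses
  222.61.192.0/24
  222.61.193.0/24
  222.61.194.0/24
  222.61.195.0/24
Subnets: 222.61.192.0/24, 222.61.193.0/24, 222.61.194.0/24, 222.61.195.0/24


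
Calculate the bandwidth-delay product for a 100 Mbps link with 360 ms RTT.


BDP = bandwidth * RTT
= 100 Mbps * 360 ms
= 100 * 1e6 * 360 / 1000 bits
= 36000000 bits
= 4500000 bytes
= 4394.5312 KB
BDP = 36000000 bits (4500000 bytes)


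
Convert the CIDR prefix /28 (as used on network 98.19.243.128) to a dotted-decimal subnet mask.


/28 means 28 network bits, 4 host bits
Binary: 11111111111111111111111111110000
Mask: 255.255.255.240


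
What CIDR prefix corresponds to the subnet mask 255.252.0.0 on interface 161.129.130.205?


Binary: 11111111.11111100.00000000.00000000
Count leading 1s
Prefix: /14
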